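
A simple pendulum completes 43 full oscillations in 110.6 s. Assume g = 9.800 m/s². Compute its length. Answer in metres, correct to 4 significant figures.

1.642 m

T = 110.6/43 = 2.5721 s.
From T = 2π√(L/g), L = gT²/(4π²) = 9.800 × 2.5721²/(4π²) = 1.642 m.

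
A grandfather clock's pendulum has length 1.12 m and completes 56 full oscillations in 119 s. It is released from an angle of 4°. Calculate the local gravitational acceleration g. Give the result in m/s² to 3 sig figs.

T = 119/56 = 2.125 s.
From T = 2π√(L/g), g = 4π²L/T² = 4π² × 1.12/2.125² = 9.79 m/s².

9.79 m/s²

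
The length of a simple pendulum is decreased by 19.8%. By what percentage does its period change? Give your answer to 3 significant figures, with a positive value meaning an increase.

-10.4%

T ∝ √L, so T'/T = √(0.8020) = 0.8955.
Percentage change in T = (0.8955 − 1) × 100% = -10.4%.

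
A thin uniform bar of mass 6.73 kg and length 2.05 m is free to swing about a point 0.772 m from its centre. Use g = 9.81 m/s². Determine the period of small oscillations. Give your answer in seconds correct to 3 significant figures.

2.22 s

For a physical pendulum T = 2π√(I/(mgd)), with d = 0.7720 m from pivot to centre of mass.
I_cm = mL²/12 = 6.73 × 2.05²/12 = 2.357 kg·m²; I = I_cm + md² = 2.357 + 6.73 × 0.7720² = 6.368 kg·m².
T = 2π√(6.368/(6.73 × 9.81 × 0.7720)) = 2.22 s.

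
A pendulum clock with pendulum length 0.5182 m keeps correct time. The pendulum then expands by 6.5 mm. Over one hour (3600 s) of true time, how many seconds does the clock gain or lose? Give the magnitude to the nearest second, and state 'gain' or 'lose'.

lose 22 s

T ∝ √L, so T'/T = √(0.52470/0.5182) = 1.00625.
In 3600 s of true time the clock registers 3600/1.00625 = 3577.6 s, so it loses 22 s.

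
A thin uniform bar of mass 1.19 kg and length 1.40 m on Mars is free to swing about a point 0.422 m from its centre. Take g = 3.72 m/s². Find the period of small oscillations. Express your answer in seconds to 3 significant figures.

For a physical pendulum T = 2π√(I/(mgd)), with d = 0.4220 m from pivot to centre of mass.
I_cm = mL²/12 = 1.19 × 1.40²/12 = 0.1944 kg·m²; I = I_cm + md² = 0.1944 + 1.19 × 0.4220² = 0.4063 kg·m².
T = 2π√(0.4063/(1.19 × 3.72 × 0.4220)) = 2.93 s.

2.93 s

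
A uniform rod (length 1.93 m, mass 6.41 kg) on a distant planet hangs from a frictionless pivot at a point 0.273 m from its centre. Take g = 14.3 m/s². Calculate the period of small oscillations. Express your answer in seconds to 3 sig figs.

For a physical pendulum T = 2π√(I/(mgd)), with d = 0.2730 m from pivot to centre of mass.
I_cm = mL²/12 = 6.41 × 1.93²/12 = 1.990 kg·m²; I = I_cm + md² = 1.990 + 6.41 × 0.2730² = 2.467 kg·m².
T = 2π√(2.467/(6.41 × 14.3 × 0.2730)) = 1.97 s.

1.97 s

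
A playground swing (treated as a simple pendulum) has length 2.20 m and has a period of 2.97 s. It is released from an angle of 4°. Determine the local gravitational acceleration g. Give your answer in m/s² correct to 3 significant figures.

From T = 2π√(L/g), g = 4π²L/T² = 4π² × 2.20/2.970² = 9.85 m/s².

9.85 m/s²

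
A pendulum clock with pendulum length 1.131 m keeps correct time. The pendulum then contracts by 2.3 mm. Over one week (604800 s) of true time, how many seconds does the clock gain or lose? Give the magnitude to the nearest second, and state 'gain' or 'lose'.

gain 616 s

T ∝ √L, so T'/T = √(1.12870/1.131) = 0.998983.
In 604800 s of true time the clock registers 604800/0.998983 = 605415.9 s, so it gains 616 s.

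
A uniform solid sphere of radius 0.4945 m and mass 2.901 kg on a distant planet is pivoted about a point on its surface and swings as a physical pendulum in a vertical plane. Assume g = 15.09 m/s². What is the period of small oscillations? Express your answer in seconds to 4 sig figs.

I_cm = (2/5)mr² = 0.28375 kg·m². The pivot is at distance d = 0.4945 m from the centre of mass.
By the parallel-axis theorem, I = I_cm + md² = 0.28375 + 0.70938 = 0.99314 kg·m².
T = 2π√(I/(mgd)) = 2π√(0.99314/(2.901 × 15.09 × 0.4945)) = 1.346 s.

1.346 s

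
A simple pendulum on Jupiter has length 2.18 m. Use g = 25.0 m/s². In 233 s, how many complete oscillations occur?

T = 2π√(L/g) = 2π√(2.18/25.0) = 1.855 s.
Number of complete oscillations = ⌊233/1.855⌋ = ⌊125.6⌋ = 125.

125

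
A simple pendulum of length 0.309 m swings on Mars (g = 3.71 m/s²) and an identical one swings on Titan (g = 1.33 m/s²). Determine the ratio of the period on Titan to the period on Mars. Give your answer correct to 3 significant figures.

1.67

T ∝ 1/√g, so T₂/T₁ = √(g₁/g₂) = √(3.71/1.33) = 1.67.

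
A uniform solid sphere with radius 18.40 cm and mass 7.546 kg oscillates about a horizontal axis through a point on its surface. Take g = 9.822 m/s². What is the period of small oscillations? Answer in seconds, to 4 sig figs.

1.018 s

I_cm = (2/5)mr² = 0.10219 kg·m². The pivot is at distance d = 0.1840 m from the centre of mass.
By the parallel-axis theorem, I = I_cm + md² = 0.10219 + 0.25548 = 0.35767 kg·m².
T = 2π√(I/(mgd)) = 2π√(0.35767/(7.546 × 9.822 × 0.1840)) = 1.018 s.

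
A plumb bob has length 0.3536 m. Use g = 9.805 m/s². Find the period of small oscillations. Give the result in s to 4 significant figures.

1.193 s

T = 2π√(L/g) = 2π√(0.3536/9.805) = 2π × 0.18990 = 1.193 s.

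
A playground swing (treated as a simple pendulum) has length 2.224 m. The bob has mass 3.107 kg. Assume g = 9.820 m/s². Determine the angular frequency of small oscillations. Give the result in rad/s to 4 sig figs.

ω = √(g/L) = √(9.820/2.224) = 2.101 rad/s.

2.101 rad/s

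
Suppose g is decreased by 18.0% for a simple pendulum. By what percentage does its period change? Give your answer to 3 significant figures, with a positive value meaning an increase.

T ∝ 1/√g, so T'/T = 1/√(0.8200) = 1.104.
Percentage change in T = (1.104 − 1) × 100% = 10.4%.

10.4%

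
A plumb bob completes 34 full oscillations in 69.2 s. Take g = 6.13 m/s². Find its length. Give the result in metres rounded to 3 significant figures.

0.643 m

T = 69.2/34 = 2.035 s.
From T = 2π√(L/g), L = gT²/(4π²) = 6.13 × 2.035²/(4π²) = 0.643 m.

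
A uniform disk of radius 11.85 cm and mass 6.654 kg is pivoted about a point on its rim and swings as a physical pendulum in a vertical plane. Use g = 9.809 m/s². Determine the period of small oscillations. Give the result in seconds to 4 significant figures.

0.8458 s

I_cm = ½mr² = 0.046719 kg·m². The pivot is at distance d = 0.1185 m from the centre of mass.
By the parallel-axis theorem, I = I_cm + md² = 0.046719 + 0.093437 = 0.14016 kg·m².
T = 2π√(I/(mgd)) = 2π√(0.14016/(6.654 × 9.809 × 0.1185)) = 0.8458 s.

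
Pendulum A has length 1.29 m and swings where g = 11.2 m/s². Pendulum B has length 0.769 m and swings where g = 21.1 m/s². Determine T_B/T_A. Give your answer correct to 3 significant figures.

0.563

T = 2π√(L/g), so T_B/T_A = √((L_B/g_B)/(L_A/g_A)) = √((0.769/21.1)/(1.29/11.2)) = 0.563.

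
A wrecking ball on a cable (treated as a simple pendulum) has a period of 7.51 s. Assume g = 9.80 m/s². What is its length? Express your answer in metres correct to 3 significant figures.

From T = 2π√(L/g), L = gT²/(4π²) = 9.80 × 7.510²/(4π²) = 14.0 m.

14.0 m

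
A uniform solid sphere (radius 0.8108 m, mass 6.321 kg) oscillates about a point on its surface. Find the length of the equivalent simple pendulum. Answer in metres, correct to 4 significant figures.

1.135 m

The equivalent simple-pendulum length is L_eq = I/(md), where I is about the pivot and d = 0.81080 m.
I_cm = (2/5)mR² = 1.6622 kg·m², so I = I_cm + md² = 1.6622 + 4.1554 = 5.8176 kg·m².
L_eq = 5.8176/(6.321 × 0.81080) = 1.135 m.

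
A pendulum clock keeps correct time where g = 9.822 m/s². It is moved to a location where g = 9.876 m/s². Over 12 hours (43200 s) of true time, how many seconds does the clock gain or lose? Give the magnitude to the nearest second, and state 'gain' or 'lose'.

The clock's period scales as T ∝ 1/√g, so T'/T = √(9.822/9.876) = 0.997262.
In 43200 s of true time the clock registers 43200/0.997262 = 43318.6 s, so it gains 119 s.

gain 119 s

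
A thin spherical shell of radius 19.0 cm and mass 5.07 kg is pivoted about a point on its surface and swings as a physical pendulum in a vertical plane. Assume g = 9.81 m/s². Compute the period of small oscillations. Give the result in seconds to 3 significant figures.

I_cm = (2/3)mr² = 0.1220 kg·m². The pivot is at distance d = 0.190 m from the centre of mass.
By the parallel-axis theorem, I = I_cm + md² = 0.1220 + 0.1830 = 0.3050 kg·m².
T = 2π√(I/(mgd)) = 2π√(0.3050/(5.07 × 9.81 × 0.190)) = 1.13 s.

1.13 s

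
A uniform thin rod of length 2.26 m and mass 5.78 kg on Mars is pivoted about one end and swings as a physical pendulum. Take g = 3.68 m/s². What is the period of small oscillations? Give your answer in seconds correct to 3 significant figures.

For a physical pendulum T = 2π√(I/(mgd)), with d = 1.130 m from pivot to centre of mass.
I_cm = mL²/12 = 5.78 × 2.26²/12 = 2.460 kg·m²; I = I_cm + md² = 2.460 + 5.78 × 1.130² = 9.841 kg·m².
T = 2π√(9.841/(5.78 × 3.68 × 1.130)) = 4.02 s.

4.02 s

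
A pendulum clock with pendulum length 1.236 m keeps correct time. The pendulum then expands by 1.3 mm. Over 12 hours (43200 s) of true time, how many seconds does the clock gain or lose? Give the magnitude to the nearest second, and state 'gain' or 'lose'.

T ∝ √L, so T'/T = √(1.23730/1.236) = 1.00053.
In 43200 s of true time the clock registers 43200/1.00053 = 43177.3 s, so it loses 23 s.

lose 23 s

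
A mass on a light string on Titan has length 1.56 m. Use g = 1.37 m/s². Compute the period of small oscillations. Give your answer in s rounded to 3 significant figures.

T = 2π√(L/g) = 2π√(1.56/1.37) = 2π × 1.067 = 6.70 s.

6.70 s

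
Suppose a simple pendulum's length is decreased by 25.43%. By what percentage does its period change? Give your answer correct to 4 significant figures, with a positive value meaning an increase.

T ∝ √L, so T'/T = √(0.74570) = 0.86354.
Percentage change in T = (0.86354 − 1) × 100% = -13.65%.

-13.65%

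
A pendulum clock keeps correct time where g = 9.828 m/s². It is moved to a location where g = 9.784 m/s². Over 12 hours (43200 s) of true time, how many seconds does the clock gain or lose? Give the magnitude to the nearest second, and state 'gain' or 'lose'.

The clock's period scales as T ∝ 1/√g, so T'/T = √(9.828/9.784) = 1.00225.
In 43200 s of true time the clock registers 43200/1.00225 = 43103.2 s, so it loses 97 s.

lose 97 s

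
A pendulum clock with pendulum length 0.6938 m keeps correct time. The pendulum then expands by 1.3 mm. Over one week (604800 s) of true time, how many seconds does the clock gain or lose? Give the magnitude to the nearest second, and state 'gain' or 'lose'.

T ∝ √L, so T'/T = √(0.69510/0.6938) = 1.00094.
In 604800 s of true time the clock registers 604800/1.00094 = 604234.2 s, so it loses 566 s.

lose 566 s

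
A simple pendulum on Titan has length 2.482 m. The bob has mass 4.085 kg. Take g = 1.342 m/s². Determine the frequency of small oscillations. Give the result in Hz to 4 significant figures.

0.1170 Hz

T = 2π√(L/g) = 2π√(2.482/1.342) = 8.5449 s, so f = 1/T = 0.1170 Hz.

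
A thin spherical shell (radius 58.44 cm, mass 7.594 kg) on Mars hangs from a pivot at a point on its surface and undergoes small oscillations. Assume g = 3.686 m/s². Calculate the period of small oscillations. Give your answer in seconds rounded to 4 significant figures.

I_cm = (2/3)mr² = 1.7290 kg·m². The pivot is at distance d = 0.5844 m from the centre of mass.
By the parallel-axis theorem, I = I_cm + md² = 1.7290 + 2.5935 = 4.3225 kg·m².
T = 2π√(I/(mgd)) = 2π√(4.3225/(7.594 × 3.686 × 0.5844)) = 3.230 s.

3.230 s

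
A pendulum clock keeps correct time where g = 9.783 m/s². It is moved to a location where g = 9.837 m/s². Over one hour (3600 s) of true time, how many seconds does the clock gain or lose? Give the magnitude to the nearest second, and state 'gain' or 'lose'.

gain 10 s

The clock's period scales as T ∝ 1/√g, so T'/T = √(9.783/9.837) = 0.997251.
In 3600 s of true time the clock registers 3600/0.997251 = 3609.9 s, so it gains 10 s.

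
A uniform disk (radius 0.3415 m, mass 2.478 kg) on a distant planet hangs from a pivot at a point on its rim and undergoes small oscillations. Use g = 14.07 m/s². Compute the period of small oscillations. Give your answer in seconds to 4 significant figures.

1.199 s

I_cm = ½mr² = 0.14449 kg·m². The pivot is at distance d = 0.3415 m from the centre of mass.
By the parallel-axis theorem, I = I_cm + md² = 0.14449 + 0.28899 = 0.43348 kg·m².
T = 2π√(I/(mgd)) = 2π√(0.43348/(2.478 × 14.07 × 0.3415)) = 1.199 s.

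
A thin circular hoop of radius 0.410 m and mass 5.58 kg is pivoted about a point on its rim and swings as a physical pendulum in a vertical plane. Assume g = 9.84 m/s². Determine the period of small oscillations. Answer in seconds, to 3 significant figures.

I_cm = mr² = 0.9380 kg·m². The pivot is at distance d = 0.410 m from the centre of mass.
By the parallel-axis theorem, I = I_cm + md² = 0.9380 + 0.9380 = 1.876 kg·m².
T = 2π√(I/(mgd)) = 2π√(1.876/(5.58 × 9.84 × 0.410)) = 1.81 s.

1.81 s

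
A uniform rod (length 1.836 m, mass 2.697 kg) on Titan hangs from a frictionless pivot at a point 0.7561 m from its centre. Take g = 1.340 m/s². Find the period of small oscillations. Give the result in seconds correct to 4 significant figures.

For a physical pendulum T = 2π√(I/(mgd)), with d = 0.75610 m from pivot to centre of mass.
I_cm = mL²/12 = 2.697 × 1.836²/12 = 0.75761 kg·m²; I = I_cm + md² = 0.75761 + 2.697 × 0.75610² = 2.2994 kg·m².
T = 2π√(2.2994/(2.697 × 1.340 × 0.75610)) = 5.764 s.

5.764 s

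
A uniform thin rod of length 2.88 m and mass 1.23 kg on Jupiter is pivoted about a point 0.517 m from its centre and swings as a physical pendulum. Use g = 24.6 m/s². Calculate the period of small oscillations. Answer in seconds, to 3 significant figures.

For a physical pendulum T = 2π√(I/(mgd)), with d = 0.5170 m from pivot to centre of mass.
I_cm = mL²/12 = 1.23 × 2.88²/12 = 0.8502 kg·m²; I = I_cm + md² = 0.8502 + 1.23 × 0.5170² = 1.179 kg·m².
T = 2π√(1.179/(1.23 × 24.6 × 0.5170)) = 1.72 s.

1.72 s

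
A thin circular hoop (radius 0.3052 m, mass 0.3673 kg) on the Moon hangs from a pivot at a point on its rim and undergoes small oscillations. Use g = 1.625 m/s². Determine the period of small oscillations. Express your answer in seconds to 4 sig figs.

3.851 s

I_cm = mr² = 0.034213 kg·m². The pivot is at distance d = 0.3052 m from the centre of mass.
By the parallel-axis theorem, I = I_cm + md² = 0.034213 + 0.034213 = 0.068426 kg·m².
T = 2π√(I/(mgd)) = 2π√(0.068426/(0.3673 × 1.625 × 0.3052)) = 3.851 s.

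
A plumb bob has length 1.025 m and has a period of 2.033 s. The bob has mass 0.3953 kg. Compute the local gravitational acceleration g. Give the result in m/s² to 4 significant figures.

From T = 2π√(L/g), g = 4π²L/T² = 4π² × 1.025/2.0330² = 9.791 m/s².

9.791 m/s²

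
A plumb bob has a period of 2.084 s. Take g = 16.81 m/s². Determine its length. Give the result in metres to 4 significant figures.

1.849 m

From T = 2π√(L/g), L = gT²/(4π²) = 16.81 × 2.0840²/(4π²) = 1.849 m.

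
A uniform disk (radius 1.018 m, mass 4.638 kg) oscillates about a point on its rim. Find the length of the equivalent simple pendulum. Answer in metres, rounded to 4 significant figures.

1.527 m

The equivalent simple-pendulum length is L_eq = I/(md), where I is about the pivot and d = 1.0180 m.
I_cm = ½mR² = 2.4032 kg·m², so I = I_cm + md² = 2.4032 + 4.8065 = 7.2097 kg·m².
L_eq = 7.2097/(4.638 × 1.0180) = 1.527 m.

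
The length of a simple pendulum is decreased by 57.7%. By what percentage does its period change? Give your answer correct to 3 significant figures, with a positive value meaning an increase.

-35.0%

T ∝ √L, so T'/T = √(0.4230) = 0.6504.
Percentage change in T = (0.6504 − 1) × 100% = -35.0%.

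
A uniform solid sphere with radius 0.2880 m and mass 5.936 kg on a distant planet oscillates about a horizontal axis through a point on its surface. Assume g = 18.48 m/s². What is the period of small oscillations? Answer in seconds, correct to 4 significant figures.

0.9281 s

I_cm = (2/5)mr² = 0.19694 kg·m². The pivot is at distance d = 0.2880 m from the centre of mass.
By the parallel-axis theorem, I = I_cm + md² = 0.19694 + 0.49236 = 0.68930 kg·m².
T = 2π√(I/(mgd)) = 2π√(0.68930/(5.936 × 18.48 × 0.2880)) = 0.9281 s.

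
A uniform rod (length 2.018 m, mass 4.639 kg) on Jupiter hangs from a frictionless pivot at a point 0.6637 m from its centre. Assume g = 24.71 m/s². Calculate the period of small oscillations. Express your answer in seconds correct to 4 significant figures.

For a physical pendulum T = 2π√(I/(mgd)), with d = 0.66370 m from pivot to centre of mass.
I_cm = mL²/12 = 4.639 × 2.018²/12 = 1.5743 kg·m²; I = I_cm + md² = 1.5743 + 4.639 × 0.66370² = 3.6178 kg·m².
T = 2π√(3.6178/(4.639 × 24.71 × 0.66370)) = 1.370 s.

1.370 s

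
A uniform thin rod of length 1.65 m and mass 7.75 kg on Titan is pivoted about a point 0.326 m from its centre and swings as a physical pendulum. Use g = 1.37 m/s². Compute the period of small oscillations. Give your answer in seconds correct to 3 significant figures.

For a physical pendulum T = 2π√(I/(mgd)), with d = 0.3260 m from pivot to centre of mass.
I_cm = mL²/12 = 7.75 × 1.65²/12 = 1.758 kg·m²; I = I_cm + md² = 1.758 + 7.75 × 0.3260² = 2.582 kg·m².
T = 2π√(2.582/(7.75 × 1.37 × 0.3260)) = 5.43 s.

5.43 s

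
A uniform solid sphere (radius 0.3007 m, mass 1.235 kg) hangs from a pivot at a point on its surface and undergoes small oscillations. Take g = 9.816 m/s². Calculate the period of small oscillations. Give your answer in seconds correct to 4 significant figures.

I_cm = (2/5)mr² = 0.044668 kg·m². The pivot is at distance d = 0.3007 m from the centre of mass.
By the parallel-axis theorem, I = I_cm + md² = 0.044668 + 0.11167 = 0.15634 kg·m².
T = 2π√(I/(mgd)) = 2π√(0.15634/(1.235 × 9.816 × 0.3007)) = 1.301 s.

1.301 s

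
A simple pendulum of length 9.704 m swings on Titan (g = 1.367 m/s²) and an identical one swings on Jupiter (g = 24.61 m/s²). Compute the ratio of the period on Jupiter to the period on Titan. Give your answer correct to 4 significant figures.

0.2357

T ∝ 1/√g, so T₂/T₁ = √(g₁/g₂) = √(1.367/24.61) = 0.2357.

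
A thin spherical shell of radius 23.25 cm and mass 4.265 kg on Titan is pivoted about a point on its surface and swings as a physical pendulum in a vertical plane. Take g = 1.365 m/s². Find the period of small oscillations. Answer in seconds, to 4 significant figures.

I_cm = (2/3)mr² = 0.15370 kg·m². The pivot is at distance d = 0.2325 m from the centre of mass.
By the parallel-axis theorem, I = I_cm + md² = 0.15370 + 0.23055 = 0.38425 kg·m².
T = 2π√(I/(mgd)) = 2π√(0.38425/(4.265 × 1.365 × 0.2325)) = 3.348 s.

3.348 s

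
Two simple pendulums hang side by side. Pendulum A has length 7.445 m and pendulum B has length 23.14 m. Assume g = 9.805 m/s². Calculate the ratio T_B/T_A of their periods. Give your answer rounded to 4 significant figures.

T ∝ √L, so T_B/T_A = √(L_B/L_A) = √(23.14/7.445) = 1.763.

1.763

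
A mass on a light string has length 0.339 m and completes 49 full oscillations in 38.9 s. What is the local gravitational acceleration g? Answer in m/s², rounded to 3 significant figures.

T = 38.9/49 = 0.7939 s.
From T = 2π√(L/g), g = 4π²L/T² = 4π² × 0.339/0.7939² = 21.2 m/s².

21.2 m/s²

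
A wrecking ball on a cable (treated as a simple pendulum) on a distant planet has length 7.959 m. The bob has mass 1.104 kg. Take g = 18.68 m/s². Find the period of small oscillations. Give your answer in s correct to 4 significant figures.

4.101 s

T = 2π√(L/g) = 2π√(7.959/18.68) = 2π × 0.65274 = 4.101 s.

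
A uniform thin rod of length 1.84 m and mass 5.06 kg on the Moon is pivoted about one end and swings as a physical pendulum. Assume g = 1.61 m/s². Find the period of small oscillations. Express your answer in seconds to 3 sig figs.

For a physical pendulum T = 2π√(I/(mgd)), with d = 0.9200 m from pivot to centre of mass.
I_cm = mL²/12 = 5.06 × 1.84²/12 = 1.428 kg·m²; I = I_cm + md² = 1.428 + 5.06 × 0.9200² = 5.710 kg·m².
T = 2π√(5.710/(5.06 × 1.61 × 0.9200)) = 5.48 s.

5.48 s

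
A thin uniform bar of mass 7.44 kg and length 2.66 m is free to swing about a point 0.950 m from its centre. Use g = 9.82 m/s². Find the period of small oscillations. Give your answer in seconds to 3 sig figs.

2.51 s

For a physical pendulum T = 2π√(I/(mgd)), with d = 0.9500 m from pivot to centre of mass.
I_cm = mL²/12 = 7.44 × 2.66²/12 = 4.387 kg·m²; I = I_cm + md² = 4.387 + 7.44 × 0.9500² = 11.10 kg·m².
T = 2π√(11.10/(7.44 × 9.82 × 0.9500)) = 2.51 s.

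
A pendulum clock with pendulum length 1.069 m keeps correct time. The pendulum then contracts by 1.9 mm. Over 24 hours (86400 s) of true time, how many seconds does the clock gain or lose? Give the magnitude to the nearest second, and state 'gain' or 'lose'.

gain 77 s

T ∝ √L, so T'/T = √(1.06710/1.069) = 0.999111.
In 86400 s of true time the clock registers 86400/0.999111 = 86476.9 s, so it gains 77 s.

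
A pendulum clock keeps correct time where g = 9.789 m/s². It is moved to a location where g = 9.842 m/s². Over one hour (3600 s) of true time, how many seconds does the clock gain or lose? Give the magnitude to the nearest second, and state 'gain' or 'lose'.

gain 10 s

The clock's period scales as T ∝ 1/√g, so T'/T = √(9.789/9.842) = 0.997304.
In 3600 s of true time the clock registers 3600/0.997304 = 3609.7 s, so it gains 10 s.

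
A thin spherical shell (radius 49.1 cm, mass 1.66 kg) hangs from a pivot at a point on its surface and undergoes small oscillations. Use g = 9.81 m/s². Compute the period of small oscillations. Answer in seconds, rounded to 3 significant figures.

I_cm = (2/3)mr² = 0.2668 kg·m². The pivot is at distance d = 0.491 m from the centre of mass.
By the parallel-axis theorem, I = I_cm + md² = 0.2668 + 0.4002 = 0.6670 kg·m².
T = 2π√(I/(mgd)) = 2π√(0.6670/(1.66 × 9.81 × 0.491)) = 1.81 s.

1.81 s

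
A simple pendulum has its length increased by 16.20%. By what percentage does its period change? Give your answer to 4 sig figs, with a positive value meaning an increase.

T ∝ √L, so T'/T = √(1.1620) = 1.0780.
Percentage change in T = (1.0780 − 1) × 100% = 7.796%.

7.796%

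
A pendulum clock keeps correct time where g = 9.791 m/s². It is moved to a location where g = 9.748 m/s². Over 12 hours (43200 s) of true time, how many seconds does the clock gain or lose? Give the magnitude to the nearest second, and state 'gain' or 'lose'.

lose 95 s

The clock's period scales as T ∝ 1/√g, so T'/T = √(9.791/9.748) = 1.00220.
In 43200 s of true time the clock registers 43200/1.00220 = 43105.0 s, so it loses 95 s.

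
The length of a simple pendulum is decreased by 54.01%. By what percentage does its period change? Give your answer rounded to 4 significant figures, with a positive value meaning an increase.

T ∝ √L, so T'/T = √(0.45990) = 0.67816.
Percentage change in T = (0.67816 − 1) × 100% = -32.18%.

-32.18%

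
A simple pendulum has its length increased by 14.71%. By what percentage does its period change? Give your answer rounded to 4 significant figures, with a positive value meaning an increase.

7.103%

T ∝ √L, so T'/T = √(1.1471) = 1.0710.
Percentage change in T = (1.0710 − 1) × 100% = 7.103%.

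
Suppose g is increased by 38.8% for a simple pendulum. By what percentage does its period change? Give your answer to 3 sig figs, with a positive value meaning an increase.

T ∝ 1/√g, so T'/T = 1/√(1.388) = 0.8488.
Percentage change in T = (0.8488 − 1) × 100% = -15.1%.

-15.1%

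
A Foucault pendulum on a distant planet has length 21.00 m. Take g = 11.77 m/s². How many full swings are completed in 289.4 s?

34

T = 2π√(L/g) = 2π√(21.00/11.77) = 8.3927 s.
Number of complete oscillations = ⌊289.4/8.3927⌋ = ⌊34.482⌋ = 34.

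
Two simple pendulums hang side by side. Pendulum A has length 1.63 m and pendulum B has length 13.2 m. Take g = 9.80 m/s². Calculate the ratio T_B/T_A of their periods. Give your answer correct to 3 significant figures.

T ∝ √L, so T_B/T_A = √(L_B/L_A) = √(13.2/1.63) = 2.85.

2.85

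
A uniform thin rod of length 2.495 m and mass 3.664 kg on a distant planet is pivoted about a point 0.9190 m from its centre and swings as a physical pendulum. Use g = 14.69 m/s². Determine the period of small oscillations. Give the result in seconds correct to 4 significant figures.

For a physical pendulum T = 2π√(I/(mgd)), with d = 0.91900 m from pivot to centre of mass.
I_cm = mL²/12 = 3.664 × 2.495²/12 = 1.9007 kg·m²; I = I_cm + md² = 1.9007 + 3.664 × 0.91900² = 4.9952 kg·m².
T = 2π√(4.9952/(3.664 × 14.69 × 0.91900)) = 1.997 s.

1.997 s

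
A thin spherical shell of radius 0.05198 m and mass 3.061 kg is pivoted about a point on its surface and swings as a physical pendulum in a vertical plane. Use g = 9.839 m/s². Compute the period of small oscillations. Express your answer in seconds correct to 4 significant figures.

I_cm = (2/3)mr² = 0.0055137 kg·m². The pivot is at distance d = 0.05198 m from the centre of mass.
By the parallel-axis theorem, I = I_cm + md² = 0.0055137 + 0.0082706 = 0.013784 kg·m².
T = 2π√(I/(mgd)) = 2π√(0.013784/(3.061 × 9.839 × 0.05198)) = 0.5896 s.

0.5896 s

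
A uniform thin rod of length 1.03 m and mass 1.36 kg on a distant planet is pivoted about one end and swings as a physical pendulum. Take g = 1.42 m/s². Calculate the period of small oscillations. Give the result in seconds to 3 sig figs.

For a physical pendulum T = 2π√(I/(mgd)), with d = 0.5150 m from pivot to centre of mass.
I_cm = mL²/12 = 1.36 × 1.03²/12 = 0.1202 kg·m²; I = I_cm + md² = 0.1202 + 1.36 × 0.5150² = 0.4809 kg·m².
T = 2π√(0.4809/(1.36 × 1.42 × 0.5150)) = 4.37 s.

4.37 s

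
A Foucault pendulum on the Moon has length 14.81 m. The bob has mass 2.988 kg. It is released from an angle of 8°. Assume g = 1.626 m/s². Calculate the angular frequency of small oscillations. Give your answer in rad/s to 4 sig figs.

0.3313 rad/s

ω = √(g/L) = √(1.626/14.81) = 0.3313 rad/s.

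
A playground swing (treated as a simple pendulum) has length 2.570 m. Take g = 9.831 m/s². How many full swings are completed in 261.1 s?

T = 2π√(L/g) = 2π√(2.570/9.831) = 3.2125 s.
Number of complete oscillations = ⌊261.1/3.2125⌋ = ⌊81.275⌋ = 81.

81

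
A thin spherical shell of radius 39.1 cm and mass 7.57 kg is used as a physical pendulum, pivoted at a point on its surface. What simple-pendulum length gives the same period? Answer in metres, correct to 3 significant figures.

0.652 m

The equivalent simple-pendulum length is L_eq = I/(md), where I is about the pivot and d = 0.3910 m.
I_cm = (2/3)mR² = 0.7715 kg·m², so I = I_cm + md² = 0.7715 + 1.157 = 1.929 kg·m².
L_eq = 1.929/(7.57 × 0.3910) = 0.652 m.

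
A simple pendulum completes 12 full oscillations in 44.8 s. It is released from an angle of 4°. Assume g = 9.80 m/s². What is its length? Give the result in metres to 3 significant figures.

T = 44.8/12 = 3.733 s.
From T = 2π√(L/g), L = gT²/(4π²) = 9.80 × 3.733²/(4π²) = 3.46 m.

3.46 m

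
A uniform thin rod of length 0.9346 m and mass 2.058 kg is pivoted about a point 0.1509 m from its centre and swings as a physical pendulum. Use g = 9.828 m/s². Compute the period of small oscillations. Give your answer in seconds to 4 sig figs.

For a physical pendulum T = 2π√(I/(mgd)), with d = 0.15090 m from pivot to centre of mass.
I_cm = mL²/12 = 2.058 × 0.9346²/12 = 0.14980 kg·m²; I = I_cm + md² = 0.14980 + 2.058 × 0.15090² = 0.19666 kg·m².
T = 2π√(0.19666/(2.058 × 9.828 × 0.15090)) = 1.595 s.

1.595 s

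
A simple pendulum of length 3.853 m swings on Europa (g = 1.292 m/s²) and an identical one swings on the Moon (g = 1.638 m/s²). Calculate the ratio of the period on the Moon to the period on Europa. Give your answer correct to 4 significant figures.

T ∝ 1/√g, so T₂/T₁ = √(g₁/g₂) = √(1.292/1.638) = 0.8881.

0.8881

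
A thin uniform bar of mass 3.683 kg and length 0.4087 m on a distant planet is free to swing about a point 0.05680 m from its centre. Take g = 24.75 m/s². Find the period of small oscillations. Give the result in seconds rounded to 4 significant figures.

0.6939 s

For a physical pendulum T = 2π√(I/(mgd)), with d = 0.056800 m from pivot to centre of mass.
I_cm = mL²/12 = 3.683 × 0.4087²/12 = 0.051266 kg·m²; I = I_cm + md² = 0.051266 + 3.683 × 0.056800² = 0.063148 kg·m².
T = 2π√(0.063148/(3.683 × 24.75 × 0.056800)) = 0.6939 s.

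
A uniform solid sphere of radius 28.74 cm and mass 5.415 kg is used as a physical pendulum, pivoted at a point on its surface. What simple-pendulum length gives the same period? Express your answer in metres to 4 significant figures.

The equivalent simple-pendulum length is L_eq = I/(md), where I is about the pivot and d = 0.28740 m.
I_cm = (2/5)mR² = 0.17891 kg·m², so I = I_cm + md² = 0.17891 + 0.44727 = 0.62618 kg·m².
L_eq = 0.62618/(5.415 × 0.28740) = 0.4024 m.

0.4024 m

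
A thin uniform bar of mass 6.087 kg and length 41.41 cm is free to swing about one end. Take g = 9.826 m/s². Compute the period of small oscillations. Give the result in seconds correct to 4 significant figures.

1.053 s

For a physical pendulum T = 2π√(I/(mgd)), with d = 0.20705 m from pivot to centre of mass.
I_cm = mL²/12 = 6.087 × 0.4141²/12 = 0.086983 kg·m²; I = I_cm + md² = 0.086983 + 6.087 × 0.20705² = 0.34793 kg·m².
T = 2π√(0.34793/(6.087 × 9.826 × 0.20705)) = 1.053 s.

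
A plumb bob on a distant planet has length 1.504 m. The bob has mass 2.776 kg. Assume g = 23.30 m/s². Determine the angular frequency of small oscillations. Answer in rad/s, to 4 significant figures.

3.936 rad/s

ω = √(g/L) = √(23.30/1.504) = 3.936 rad/s.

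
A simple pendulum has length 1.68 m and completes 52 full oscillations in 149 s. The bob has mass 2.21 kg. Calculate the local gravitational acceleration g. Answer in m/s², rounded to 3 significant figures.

T = 149/52 = 2.865 s.
From T = 2π√(L/g), g = 4π²L/T² = 4π² × 1.68/2.865² = 8.08 m/s².

8.08 m/s²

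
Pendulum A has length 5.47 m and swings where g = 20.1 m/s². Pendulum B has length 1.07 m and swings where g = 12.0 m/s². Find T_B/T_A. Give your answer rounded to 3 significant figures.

T = 2π√(L/g), so T_B/T_A = √((L_B/g_B)/(L_A/g_A)) = √((1.07/12.0)/(5.47/20.1)) = 0.572.

0.572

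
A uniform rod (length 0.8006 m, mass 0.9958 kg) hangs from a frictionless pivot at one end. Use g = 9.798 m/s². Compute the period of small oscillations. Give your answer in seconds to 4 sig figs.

For a physical pendulum T = 2π√(I/(mgd)), with d = 0.40030 m from pivot to centre of mass.
I_cm = mL²/12 = 0.9958 × 0.8006²/12 = 0.053189 kg·m²; I = I_cm + md² = 0.053189 + 0.9958 × 0.40030² = 0.21276 kg·m².
T = 2π√(0.21276/(0.9958 × 9.798 × 0.40030)) = 1.466 s.

1.466 s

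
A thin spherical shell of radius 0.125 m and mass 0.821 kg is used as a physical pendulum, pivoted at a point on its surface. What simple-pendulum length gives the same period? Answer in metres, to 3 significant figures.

0.208 m

The equivalent simple-pendulum length is L_eq = I/(md), where I is about the pivot and d = 0.1250 m.
I_cm = (2/3)mR² = 0.008552 kg·m², so I = I_cm + md² = 0.008552 + 0.01283 = 0.02138 kg·m².
L_eq = 0.02138/(0.821 × 0.1250) = 0.208 m.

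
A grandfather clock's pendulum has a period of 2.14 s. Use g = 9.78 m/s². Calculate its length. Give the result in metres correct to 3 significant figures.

From T = 2π√(L/g), L = gT²/(4π²) = 9.78 × 2.140²/(4π²) = 1.13 m.

1.13 m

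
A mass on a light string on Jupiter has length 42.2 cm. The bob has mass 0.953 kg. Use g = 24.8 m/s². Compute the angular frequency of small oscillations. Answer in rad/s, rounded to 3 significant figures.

ω = √(g/L) = √(24.8/0.422) = 7.67 rad/s.

7.67 rad/s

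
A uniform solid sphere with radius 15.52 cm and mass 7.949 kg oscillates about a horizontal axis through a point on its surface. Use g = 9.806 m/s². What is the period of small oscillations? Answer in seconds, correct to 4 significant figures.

I_cm = (2/5)mr² = 0.076587 kg·m². The pivot is at distance d = 0.1552 m from the centre of mass.
By the parallel-axis theorem, I = I_cm + md² = 0.076587 + 0.19147 = 0.26806 kg·m².
T = 2π√(I/(mgd)) = 2π√(0.26806/(7.949 × 9.806 × 0.1552)) = 0.9353 s.

0.9353 s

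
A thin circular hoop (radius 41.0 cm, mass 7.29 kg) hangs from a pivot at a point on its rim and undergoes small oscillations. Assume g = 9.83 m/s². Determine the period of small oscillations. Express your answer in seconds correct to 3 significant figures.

1.81 s

I_cm = mr² = 1.225 kg·m². The pivot is at distance d = 0.410 m from the centre of mass.
By the parallel-axis theorem, I = I_cm + md² = 1.225 + 1.225 = 2.451 kg·m².
T = 2π√(I/(mgd)) = 2π√(2.451/(7.29 × 9.83 × 0.410)) = 1.81 s.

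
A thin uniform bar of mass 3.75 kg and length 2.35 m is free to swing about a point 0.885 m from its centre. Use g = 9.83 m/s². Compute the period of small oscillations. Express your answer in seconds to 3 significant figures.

For a physical pendulum T = 2π√(I/(mgd)), with d = 0.8850 m from pivot to centre of mass.
I_cm = mL²/12 = 3.75 × 2.35²/12 = 1.726 kg·m²; I = I_cm + md² = 1.726 + 3.75 × 0.8850² = 4.663 kg·m².
T = 2π√(4.663/(3.75 × 9.83 × 0.8850)) = 2.38 s.

2.38 s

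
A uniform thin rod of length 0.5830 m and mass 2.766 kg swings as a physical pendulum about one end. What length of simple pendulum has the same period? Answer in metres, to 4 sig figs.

The equivalent simple-pendulum length is L_eq = I/(md), where I is about the pivot and d = 0.29150 m.
I_cm = (1/12)mL² = 0.078344 kg·m², so I = I_cm + md² = 0.078344 + 0.23503 = 0.31338 kg·m².
L_eq = 0.31338/(2.766 × 0.29150) = 0.3887 m.

0.3887 m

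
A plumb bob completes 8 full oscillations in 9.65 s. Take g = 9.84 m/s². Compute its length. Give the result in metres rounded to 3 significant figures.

0.363 m

T = 9.65/8 = 1.206 s.
From T = 2π√(L/g), L = gT²/(4π²) = 9.84 × 1.206²/(4π²) = 0.363 m.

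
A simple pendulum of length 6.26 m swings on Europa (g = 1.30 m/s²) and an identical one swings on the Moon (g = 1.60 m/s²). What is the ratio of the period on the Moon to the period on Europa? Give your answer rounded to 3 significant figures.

T ∝ 1/√g, so T₂/T₁ = √(g₁/g₂) = √(1.30/1.60) = 0.901.

0.901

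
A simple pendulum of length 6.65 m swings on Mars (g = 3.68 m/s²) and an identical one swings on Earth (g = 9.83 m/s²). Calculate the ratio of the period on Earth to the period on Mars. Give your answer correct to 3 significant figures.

T ∝ 1/√g, so T₂/T₁ = √(g₁/g₂) = √(3.68/9.83) = 0.612.

0.612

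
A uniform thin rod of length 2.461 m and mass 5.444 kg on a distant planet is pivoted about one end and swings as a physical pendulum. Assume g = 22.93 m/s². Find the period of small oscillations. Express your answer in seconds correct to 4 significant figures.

1.681 s

For a physical pendulum T = 2π√(I/(mgd)), with d = 1.2305 m from pivot to centre of mass.
I_cm = mL²/12 = 5.444 × 2.461²/12 = 2.7476 kg·m²; I = I_cm + md² = 2.7476 + 5.444 × 1.2305² = 10.991 kg·m².
T = 2π√(10.991/(5.444 × 22.93 × 1.2305)) = 1.681 s.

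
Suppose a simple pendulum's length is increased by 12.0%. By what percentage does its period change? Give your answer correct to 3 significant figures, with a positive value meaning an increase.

T ∝ √L, so T'/T = √(1.120) = 1.058.
Percentage change in T = (1.058 − 1) × 100% = 5.83%.

5.83%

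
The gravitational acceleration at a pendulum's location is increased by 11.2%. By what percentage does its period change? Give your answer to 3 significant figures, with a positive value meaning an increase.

T ∝ 1/√g, so T'/T = 1/√(1.112) = 0.9483.
Percentage change in T = (0.9483 − 1) × 100% = -5.17%.

-5.17%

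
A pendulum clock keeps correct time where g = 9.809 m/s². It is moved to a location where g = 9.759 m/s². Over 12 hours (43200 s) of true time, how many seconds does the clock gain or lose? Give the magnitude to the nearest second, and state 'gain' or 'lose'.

lose 110 s

The clock's period scales as T ∝ 1/√g, so T'/T = √(9.809/9.759) = 1.00256.
In 43200 s of true time the clock registers 43200/1.00256 = 43089.8 s, so it loses 110 s.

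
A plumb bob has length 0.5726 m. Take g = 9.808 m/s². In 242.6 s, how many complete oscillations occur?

T = 2π√(L/g) = 2π√(0.5726/9.808) = 1.5182 s.
Number of complete oscillations = ⌊242.6/1.5182⌋ = ⌊159.80⌋ = 159.

159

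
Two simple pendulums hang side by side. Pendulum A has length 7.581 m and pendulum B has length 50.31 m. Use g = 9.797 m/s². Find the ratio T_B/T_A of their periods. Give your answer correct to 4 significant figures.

T ∝ √L, so T_B/T_A = √(L_B/L_A) = √(50.31/7.581) = 2.576.

2.576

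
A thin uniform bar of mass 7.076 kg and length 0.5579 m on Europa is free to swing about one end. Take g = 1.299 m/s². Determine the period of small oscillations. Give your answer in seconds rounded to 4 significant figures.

3.362 s

For a physical pendulum T = 2π√(I/(mgd)), with d = 0.27895 m from pivot to centre of mass.
I_cm = mL²/12 = 7.076 × 0.5579²/12 = 0.18354 kg·m²; I = I_cm + md² = 0.18354 + 7.076 × 0.27895² = 0.73414 kg·m².
T = 2π√(0.73414/(7.076 × 1.299 × 0.27895)) = 3.362 s.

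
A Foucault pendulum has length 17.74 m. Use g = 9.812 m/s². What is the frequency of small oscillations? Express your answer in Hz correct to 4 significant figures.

0.1184 Hz

T = 2π√(L/g) = 2π√(17.74/9.812) = 8.4485 s, so f = 1/T = 0.1184 Hz.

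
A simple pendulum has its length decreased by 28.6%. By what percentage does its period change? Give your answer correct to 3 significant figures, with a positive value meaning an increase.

-15.5%

T ∝ √L, so T'/T = √(0.7140) = 0.8450.
Percentage change in T = (0.8450 − 1) × 100% = -15.5%.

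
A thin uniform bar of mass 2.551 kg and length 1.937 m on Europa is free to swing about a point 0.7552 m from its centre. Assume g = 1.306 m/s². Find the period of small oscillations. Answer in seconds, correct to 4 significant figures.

For a physical pendulum T = 2π√(I/(mgd)), with d = 0.75520 m from pivot to centre of mass.
I_cm = mL²/12 = 2.551 × 1.937²/12 = 0.79761 kg·m²; I = I_cm + md² = 0.79761 + 2.551 × 0.75520² = 2.2525 kg·m².
T = 2π√(2.2525/(2.551 × 1.306 × 0.75520)) = 5.945 s.

5.945 s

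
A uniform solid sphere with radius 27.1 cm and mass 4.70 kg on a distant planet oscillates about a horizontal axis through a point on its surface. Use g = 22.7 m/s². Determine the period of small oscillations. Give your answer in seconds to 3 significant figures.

0.812 s

I_cm = (2/5)mr² = 0.1381 kg·m². The pivot is at distance d = 0.271 m from the centre of mass.
By the parallel-axis theorem, I = I_cm + md² = 0.1381 + 0.3452 = 0.4832 kg·m².
T = 2π√(I/(mgd)) = 2π√(0.4832/(4.70 × 22.7 × 0.271)) = 0.812 s.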